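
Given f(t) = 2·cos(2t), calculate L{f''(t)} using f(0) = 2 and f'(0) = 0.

F(s) = 2s/(s² + 4). L{f''(t)} = s²F(s) - sf(0) - f'(0) = 2s³/(s² + 4) - 2s = (2s³ - 2s(s² + 4))/(s² + 4) = -8s/(s² + 4)

Final answer: -8s/(s² + 4)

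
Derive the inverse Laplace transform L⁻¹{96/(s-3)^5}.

L⁻¹{n!/(s-a)^(n+1)} = t^n·e^(at) with n=4, a=3. So L⁻¹{24/(s-3)^5} = t^4·e^(3t), and L⁻¹{96/(s-3)^5} = (96/24)·t^4·e^(3t) = 4·t^4·e^(3t)

Final answer: 4·t^4·e^(3t)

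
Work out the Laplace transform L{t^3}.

L{t^n} = n!/s^(n+1), so L{t^3} = 6/s^4

Final answer: 6/s^4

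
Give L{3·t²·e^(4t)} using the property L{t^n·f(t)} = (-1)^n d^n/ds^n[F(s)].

L{e^(4t)} = 1/(s-4). d/ds[1/(s-4)] = -1/(s-4)². d²/ds²[1/(s-4)] = 2/(s-4)³. So L{t²·e^(4t)} = (-1)² · 2/(s-4)³ = 2/(s-4)³. Then L{3·t²·e^(4t)} = 3·2/(s-4)³ = 6/(s-4)³

Final answer: 6/(s-4)³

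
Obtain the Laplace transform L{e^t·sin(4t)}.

L{e^(at)·sin(ωt)} = ω/((s-a)² + ω²), so L{e^t·sin(4t)} = 4/((s-1)² + 16)

Final answer: 4/((s-1)² + 16)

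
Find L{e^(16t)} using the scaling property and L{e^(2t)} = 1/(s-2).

Using L{f(at)} = (1/a)F(s/a) with a=8 and f(t) = e^(2t): L{e^(16t)} = (1/8) · 1/((s/8)-2) = (1/8) · 8/(s-16) = 1/(s-16)

Final answer: 1/(s-16)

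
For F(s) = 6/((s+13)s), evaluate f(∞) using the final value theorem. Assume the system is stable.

f(∞) = lim_{s→0} sF(s) = lim_{s→0} 6/(s+13) = 6/13

Final answer: 6/13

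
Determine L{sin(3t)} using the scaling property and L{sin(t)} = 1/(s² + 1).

Using L{f(at)} = (1/a)F(s/a) with a=3: L{sin(3t)} = (1/3) · 1/((s/3)² + 1) = (1/3) · 1·9/(s² + 9) = 3/(s² + 9)

Final answer: 3/(s² + 9)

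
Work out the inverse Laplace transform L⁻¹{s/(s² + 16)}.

L⁻¹{s/(s² + 16)} = cos(4t)

Final answer: cos(4t)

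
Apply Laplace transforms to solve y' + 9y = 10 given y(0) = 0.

sY + 9Y = 10/s. Y = 10/(s(s+9)). Partial fractions: Y = 10/9/s - 10/9/(s+9)

Final answer: y(t) = 10/9(1 - e^(-9t))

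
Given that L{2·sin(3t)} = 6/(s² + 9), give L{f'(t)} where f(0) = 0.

L{f'(t)} = s·F(s) - f(0) = s·6/(s² + 9) - 0 = 6s/(s² + 9)

Final answer: 6s/(s² + 9)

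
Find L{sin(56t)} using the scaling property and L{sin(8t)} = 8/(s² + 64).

Using L{f(at)} = (1/a)F(s/a) with a=7: L{sin(56t)} = (1/7) · 8/((s/7)² + 64) = (1/7) · 8·49/(s² + 3136) = 56/(s² + 3136)

Final answer: 56/(s² + 3136)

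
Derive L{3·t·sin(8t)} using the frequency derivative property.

L{sin(8t)} = 8/(s² + 64). By L{t·f(t)} = -F'(s): -d/ds[8/(s² + 64)] = -(8)·(-2s)/(s² + 64)² = 16s/(s² + 64)². Then L{3·t·sin(8t)} = 3·16s/(s² + 64)² = 48s/(s² + 64)²

Final answer: 48s/(s² + 64)²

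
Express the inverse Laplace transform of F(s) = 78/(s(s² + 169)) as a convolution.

78/(s(s² + 169)) = (1/s)·(78/(s² + 169)) = L{1}·L{6·sin(13t)}. So f(t) = 1*(6·sin(13t)) = ∫₀ᵗ 6·sin(13τ) dτ

Final answer: ∫₀ᵗ 6·sin(13τ) dτ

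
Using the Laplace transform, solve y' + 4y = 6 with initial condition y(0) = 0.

sY + 4Y = 6/s. Y = 6/(s(s+4)). Partial fractions: Y = 3/2/s - 3/2/(s+4)

Final answer: y(t) = 3/2(1 - e^(-4t))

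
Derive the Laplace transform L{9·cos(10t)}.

L{cos(ωt)} = s/(s² + ω²), so L{cos(10t)} = s/(s² + 100). Then L{9·cos(10t)} = 9·s/(s² + 100) = 9s/(s² + 100)

Final answer: 9s/(s² + 100)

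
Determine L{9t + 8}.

L{9t + 8} = 9·L{t} + 8·L{1} = 9/s² + 8/s

Final answer: 9/s² + 8/s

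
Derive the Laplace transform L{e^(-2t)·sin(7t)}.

L{e^(at)·sin(ωt)} = ω/((s-a)² + ω²), so L{e^(-2t)·sin(7t)} = 7/((s+2)² + 49)

Final answer: 7/((s+2)² + 49)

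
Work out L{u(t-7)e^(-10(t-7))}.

u(t-a)f(t-a) with f(t)=e^(-10t). L{e^(-10t)} = 1/(s+10). By time shift: e^(-7s)/(s+10)

Final answer: e^(-7s)/(s+10)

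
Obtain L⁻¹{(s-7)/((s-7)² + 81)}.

Using frequency shift: L⁻¹{(s-a)/((s-a)² + b²)} = e^(at)cos(bt). Here a=7, b=9

Final answer: e^(7t)·cos(9t)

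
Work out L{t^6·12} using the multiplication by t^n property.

L{12} = 12/s. d^1/ds^1[1/s] = -1/s². d^2/ds^2[1/s] = 2/s^3. d^3/ds^3[1/s] = -6/s^4. d^4/ds^4[1/s] = 24/s^5. d^5/ds^5[1/s] = -120/s^6. d^6/ds^6[1/s] = 720/s^7. So L{t^6} = (-1)^{6}·720/s^7 = 720/s^7. Then L{t^6·12} = 12·720/s^7 = 8640/s^7

Final answer: 8640/s^7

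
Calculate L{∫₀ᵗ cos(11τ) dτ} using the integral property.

L{∫₀ᵗ f(τ)dτ} = F(s)/s with F(s) = s/(s² + 121), so the result is (s/(s² + 121))/s = 1/(s² + 121)

Final answer: 1/(s² + 121)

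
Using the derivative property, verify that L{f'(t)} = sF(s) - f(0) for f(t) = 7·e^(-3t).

f'(t) = -21e^(-3t). Direct: L{f'(t)} = -21/(s+3). Property: s·7/(s+3) - 7 = (7s - 7(s+3))/(s+3) = -21/(s+3). ✓

Final answer: -21/(s+3)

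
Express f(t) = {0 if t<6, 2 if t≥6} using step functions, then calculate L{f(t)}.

f(t) = 2·u(t-6). L{u(t-6)} = e^(-6s)/s, so L{f(t)} = 2·e^(-6s)/s

Final answer: 2·e^(-6s)/s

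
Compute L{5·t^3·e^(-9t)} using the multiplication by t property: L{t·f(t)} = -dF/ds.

Using L{t^n·e^(at)} = n!/(s-a)^(n+1), L{t^3·e^(-9t)} = 6/(s+9)^4, so L{5·t^3·e^(-9t)} = 5·6/(s+9)^4 = 30/(s+9)^4

Final answer: 30/(s+9)^4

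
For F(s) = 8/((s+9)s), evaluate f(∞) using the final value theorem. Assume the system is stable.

f(∞) = lim_{s→0} sF(s) = lim_{s→0} 8/(s+9) = 8/9

Final answer: 8/9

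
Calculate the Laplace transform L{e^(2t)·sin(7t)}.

L{e^(at)·sin(ωt)} = ω/((s-a)² + ω²), so L{e^(2t)·sin(7t)} = 7/((s-2)² + 49)

Final answer: 7/((s-2)² + 49)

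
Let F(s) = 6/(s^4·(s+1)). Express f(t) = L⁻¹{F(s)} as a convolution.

6/(s^4·(s+1)) = (6/s^4)·(1/(s+1)) = L{t^3}·L{e^(-t)}. So f(t) = t^3*e^(-t) = ∫₀ᵗ τ^3·e^(-(t-τ)) dτ

Final answer: ∫₀ᵗ τ^3·e^(-(t-τ)) dτ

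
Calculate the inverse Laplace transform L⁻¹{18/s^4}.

L⁻¹{n!/s^(n+1)} = t^n with n=3. So L⁻¹{6/s^4} = t^3, and L⁻¹{18/s^4} = (18/6)·t^3 = 3·t^3

Final answer: 3·t^3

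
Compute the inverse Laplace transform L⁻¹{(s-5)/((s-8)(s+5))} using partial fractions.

Using partial fractions, f(t) = (3e^(8t) + 10e^(-5t))/13

Final answer: (3e^(8t) + 10e^(-5t))/13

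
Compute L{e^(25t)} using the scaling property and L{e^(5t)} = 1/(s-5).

Using L{f(at)} = (1/a)F(s/a) with a=5 and f(t) = e^(5t): L{e^(25t)} = (1/5) · 1/((s/5)-5) = (1/5) · 5/(s-25) = 1/(s-25)

Final answer: 1/(s-25)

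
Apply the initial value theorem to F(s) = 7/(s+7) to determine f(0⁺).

f(0⁺) = lim_{s→∞} s·7/(s+7) = lim_{s→∞} 7s/(s+7) = 7

Final answer: 7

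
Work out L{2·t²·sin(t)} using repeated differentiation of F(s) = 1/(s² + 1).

F(s) = 1/(s² + 1). F'(s) = -2s/(s² + 1)². F''(s) = -2(1 - 3s²)/(s² + 1)³ = (6s² - 2)/(s² + 1)³. So L{t²·sin(t)} = (-1)² F''(s) = (6s² - 2)/(s² + 1)³. Then L{2·t²·sin(t)} = 2·(6s² - 2)/(s² + 1)³ = (12s² - 4)/(s² + 1)³

Final answer: (12s² - 4)/(s² + 1)³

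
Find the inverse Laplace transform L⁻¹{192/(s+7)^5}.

L⁻¹{n!/(s-a)^(n+1)} = t^n·e^(at) with n=4, a=-7. So L⁻¹{24/(s+7)^5} = t^4·e^(-7t), and L⁻¹{192/(s+7)^5} = (192/24)·t^4·e^(-7t) = 8·t^4·e^(-7t)

Final answer: 8·t^4·e^(-7t)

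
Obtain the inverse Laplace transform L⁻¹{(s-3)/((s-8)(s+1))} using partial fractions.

Using partial fractions, f(t) = (5e^(8t) + 4e^(-t))/9

Final answer: (5e^(8t) + 4e^(-t))/9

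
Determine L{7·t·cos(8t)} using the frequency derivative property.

L{cos(8t)} = s/(s² + 64). Derivative: d/ds[s/(s² + 64)] = [(s² + 64) - s·2s]/(s² + 64)² = (64 - s²)/(s² + 64)². So L{t·cos(8t)} = -F'(s) = (s² - 64)/(s² + 64)². Then L{7·t·cos(8t)} = 7·(s² - 64)/(s² + 64)²

Final answer: 7·(s² - 64)/(s² + 64)²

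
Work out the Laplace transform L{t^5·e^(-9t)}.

L{t^n·e^(at)} = n!/(s-a)^(n+1), so L{t^5·e^(-9t)} = 120/(s+9)^6

Final answer: 120/(s+9)^6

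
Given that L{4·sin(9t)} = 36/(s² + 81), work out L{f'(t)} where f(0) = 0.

L{f'(t)} = s·F(s) - f(0) = s·36/(s² + 81) - 0 = 36s/(s² + 81)

Final answer: 36s/(s² + 81)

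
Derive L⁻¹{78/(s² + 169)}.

This is the form c·a/(s² + a²) with a = 13, c = 6. L⁻¹ = 6·sin(13t)

Final answer: 6·sin(13t)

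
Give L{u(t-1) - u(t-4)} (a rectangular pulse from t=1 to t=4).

L{u(t-a)} = e^(-as)/s. L{u(t-1) - u(t-4)} = (e^(-s) - e^(-4s))/s

Final answer: (e^(-s) - e^(-4s))/s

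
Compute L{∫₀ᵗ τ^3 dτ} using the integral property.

L{∫₀ᵗ f(τ)dτ} = F(s)/s with f(t) = t^3. F(s) = 6/s^4, so L{∫₀ᵗ τ^3 dτ} = (6/s^4)/s = 6/s^5. (Check: ∫₀ᵗ τ^3 dτ = t^4/4.)

Final answer: 6/s^5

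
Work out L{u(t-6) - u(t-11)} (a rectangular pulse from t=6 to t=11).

L{u(t-a)} = e^(-as)/s. L{u(t-6) - u(t-11)} = (e^(-6s) - e^(-11s))/s

Final answer: (e^(-6s) - e^(-11s))/s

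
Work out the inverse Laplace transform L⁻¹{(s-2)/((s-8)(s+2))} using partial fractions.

Using partial fractions, f(t) = (6e^(8t) + 4e^(-2t))/10

Final answer: (6e^(8t) + 4e^(-2t))/10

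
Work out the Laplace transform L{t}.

L{t^n} = n!/s^(n+1), so L{t} = 1/s^2

Final answer: 1/s^2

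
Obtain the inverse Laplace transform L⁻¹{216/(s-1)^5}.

L⁻¹{n!/(s-a)^(n+1)} = t^n·e^(at) with n=4, a=1. So L⁻¹{24/(s-1)^5} = t^4·e^t, and L⁻¹{216/(s-1)^5} = (216/24)·t^4·e^t = 9·t^4·e^t

Final answer: 9·t^4·e^t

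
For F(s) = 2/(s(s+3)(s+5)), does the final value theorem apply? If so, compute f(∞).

Poles of sF(s) = 2/((s+3)(s+5)) are at s = -3 and s = -5, both in the left half-plane. Theorem applies. f(∞) = lim_{s→0} sF(s) = 2/(3·5) = 2/15

Final answer: 2/15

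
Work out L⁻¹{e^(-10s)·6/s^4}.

L⁻¹{6/s^4} = t^3. By the time shift theorem, L⁻¹{e^(-as)F(s)} = u(t-a)f(t-a) with a=10, so L⁻¹{e^(-10s)·6/s^4} = u(t-10)·(t-10)^3

Final answer: u(t-10)·(t-10)^3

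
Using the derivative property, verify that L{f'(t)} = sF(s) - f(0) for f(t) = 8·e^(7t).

f'(t) = 56e^(7t). Direct: L{f'(t)} = 56/(s-7). Property: s·8/(s-7) - 8 = (8s - 8(s-7))/(s-7) = 56/(s-7). ✓

Final answer: 56/(s-7)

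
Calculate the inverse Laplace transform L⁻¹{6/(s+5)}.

L⁻¹{1/(s-a)} = e^(at), so L⁻¹{1/(s+5)} = e^(-5t), and L⁻¹{6/(s+5)} = 6·e^(-5t)

Final answer: 6·e^(-5t)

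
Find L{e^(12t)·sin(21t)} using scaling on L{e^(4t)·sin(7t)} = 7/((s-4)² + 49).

Scaling with a=3: L{e^(12t)·sin(21t)} = (1/3) · 7/((s/3-4)² + 49). Simplifying: 21/((s-12)² + 441)

Final answer: 21/((s-12)² + 441)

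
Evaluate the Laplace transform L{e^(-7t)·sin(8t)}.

L{e^(at)·sin(ωt)} = ω/((s-a)² + ω²), so L{e^(-7t)·sin(8t)} = 8/((s+7)² + 64)

Final answer: 8/((s+7)² + 64)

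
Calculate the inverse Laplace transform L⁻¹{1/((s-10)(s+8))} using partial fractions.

Decompose: A/(s-10) + B/(s+8). A = 1/18, B = -1/18. f(t) = (e^(10t) - e^(-8t))/18

Final answer: (e^(10t) - e^(-8t))/18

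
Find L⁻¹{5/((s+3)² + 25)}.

Form: b/((s-a)² + b²) → e^(at)sin(bt). With a=-3, b=5

Final answer: e^(-3t)·sin(5t)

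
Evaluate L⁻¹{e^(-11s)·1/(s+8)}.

L⁻¹{1/(s+8)} = e^(-8t). By the time shift theorem, L⁻¹{e^(-as)F(s)} = u(t-a)f(t-a) with a=11, so L⁻¹{e^(-11s)·1/(s+8)} = u(t-11)·e^(-8(t-11))

Final answer: u(t-11)·e^(-8(t-11))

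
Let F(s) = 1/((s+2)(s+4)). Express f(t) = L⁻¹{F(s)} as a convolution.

1/((s+2)(s+4)) = (1/(s+2))·(1/(s+4)) = L{e^(-2t)}·L{e^(-4t)}. So f(t) = e^(-2t)*e^(-4t) = ∫₀ᵗ e^(-2τ)·e^(-4(t-τ)) dτ

Final answer: ∫₀ᵗ e^(-2τ)·e^(-4(t-τ)) dτ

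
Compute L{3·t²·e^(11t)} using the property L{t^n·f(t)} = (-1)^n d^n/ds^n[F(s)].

L{e^(11t)} = 1/(s-11). d/ds[1/(s-11)] = -1/(s-11)². d²/ds²[1/(s-11)] = 2/(s-11)³. So L{t²·e^(11t)} = (-1)² · 2/(s-11)³ = 2/(s-11)³. Then L{3·t²·e^(11t)} = 3·2/(s-11)³ = 6/(s-11)³

Final answer: 6/(s-11)³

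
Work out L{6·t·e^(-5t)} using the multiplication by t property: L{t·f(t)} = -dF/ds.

Using L{t^n·e^(at)} = n!/(s-a)^(n+1), L{t·e^(-5t)} = 1/(s+5)^2, so L{6·t·e^(-5t)} = 6·1/(s+5)^2 = 6/(s+5)^2

Final answer: 6/(s+5)^2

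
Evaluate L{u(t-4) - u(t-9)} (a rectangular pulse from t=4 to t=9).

L{u(t-a)} = e^(-as)/s. L{u(t-4) - u(t-9)} = (e^(-4s) - e^(-9s))/s

Final answer: (e^(-4s) - e^(-9s))/s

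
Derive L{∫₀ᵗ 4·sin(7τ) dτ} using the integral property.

L{∫₀ᵗ f(τ)dτ} = F(s)/s with F(s) = 28/(s² + 49), so the result is (28/(s² + 49))/s = 28/(s(s² + 49))

Final answer: 28/(s(s² + 49))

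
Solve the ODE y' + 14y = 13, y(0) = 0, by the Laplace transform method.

sY + 14Y = 13/s. Y = 13/(s(s+14)). Partial fractions: Y = 13/14/s - 13/14/(s+14)

Final answer: y(t) = 13/14(1 - e^(-14t))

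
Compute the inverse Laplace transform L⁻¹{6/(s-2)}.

L⁻¹{1/(s-a)} = e^(at), so L⁻¹{1/(s-2)} = e^(2t), and L⁻¹{6/(s-2)} = 6·e^(2t)

Final answer: 6·e^(2t)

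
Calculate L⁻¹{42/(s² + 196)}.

This is the form c·a/(s² + a²) with a = 14, c = 3. L⁻¹ = 3·sin(14t)

Final answer: 3·sin(14t)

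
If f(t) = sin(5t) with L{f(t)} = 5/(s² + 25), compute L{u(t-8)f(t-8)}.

Time shift theorem: L{u(t-a)f(t-a)} = e^(-as)F(s). Here a=8, F(s) = 5/(s² + 25), so L{u(t-8)f(t-8)} = e^(-8s)·5/(s² + 25)

Final answer: e^(-8s)·5/(s² + 25)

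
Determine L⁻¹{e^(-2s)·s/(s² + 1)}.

L⁻¹{s/(s² + 1)} = cos(t). By the time shift theorem, L⁻¹{e^(-as)F(s)} = u(t-a)f(t-a) with a=2, so L⁻¹{e^(-2s)·s/(s² + 1)} = u(t-2)·cos((t-2))

Final answer: u(t-2)·cos((t-2))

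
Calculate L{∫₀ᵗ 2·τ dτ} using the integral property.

L{∫₀ᵗ f(τ)dτ} = F(s)/s with f(t) = 2t. F(s) = 2/s^2, so L{∫₀ᵗ 2·τ dτ} = (2/s^2)/s = 2/s^3. (Check: ∫₀ᵗ 2·τ dτ = 2t^2/2.)

Final answer: 2/s^3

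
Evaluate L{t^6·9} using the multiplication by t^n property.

L{9} = 9/s. d^1/ds^1[1/s] = -1/s². d^2/ds^2[1/s] = 2/s^3. d^3/ds^3[1/s] = -6/s^4. d^4/ds^4[1/s] = 24/s^5. d^5/ds^5[1/s] = -120/s^6. d^6/ds^6[1/s] = 720/s^7. So L{t^6} = (-1)^{6}·720/s^7 = 720/s^7. Then L{t^6·9} = 9·720/s^7 = 6480/s^7

Final answer: 6480/s^7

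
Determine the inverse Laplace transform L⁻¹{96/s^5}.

L⁻¹{n!/s^(n+1)} = t^n with n=4. So L⁻¹{24/s^5} = t^4, and L⁻¹{96/s^5} = (96/24)·t^4 = 4·t^4

Final answer: 4·t^4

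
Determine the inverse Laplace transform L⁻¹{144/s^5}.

L⁻¹{n!/s^(n+1)} = t^n with n=4. So L⁻¹{24/s^5} = t^4, and L⁻¹{144/s^5} = (144/24)·t^4 = 6·t^4

Final answer: 6·t^4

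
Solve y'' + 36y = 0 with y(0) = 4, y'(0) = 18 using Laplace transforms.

L{y''} + 36L{y} = 0. s²Y - 4s - 18 + 36Y = 0. Y(s² + 36) = 4s + 18. Y = (4s + 18)/(s² + 36). Inverting: y(t) = 4cos(6t) + 3sin(6t)

Final answer: y(t) = 4cos(6t) + 3sin(6t)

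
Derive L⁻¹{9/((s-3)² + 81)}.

Form: b/((s-a)² + b²) → e^(at)sin(bt). With a=3, b=9

Final answer: e^(3t)·sin(9t)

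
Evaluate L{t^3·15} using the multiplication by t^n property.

L{15} = 15/s. d^1/ds^1[1/s] = -1/s². d^2/ds^2[1/s] = 2/s^3. d^3/ds^3[1/s] = -6/s^4. So L{t^3} = (-1)^{3}·-6/s^4 = 6/s^4. Then L{t^3·15} = 15·6/s^4 = 90/s^4

Final answer: 90/s^4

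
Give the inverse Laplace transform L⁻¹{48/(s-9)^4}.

L⁻¹{n!/(s-a)^(n+1)} = t^n·e^(at) with n=3, a=9. So L⁻¹{6/(s-9)^4} = t^3·e^(9t), and L⁻¹{48/(s-9)^4} = (48/6)·t^3·e^(9t) = 8·t^3·e^(9t)

Final answer: 8·t^3·e^(9t)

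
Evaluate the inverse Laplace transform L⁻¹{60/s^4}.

L⁻¹{n!/s^(n+1)} = t^n with n=3. So L⁻¹{6/s^4} = t^3, and L⁻¹{60/s^4} = (60/6)·t^3 = 10·t^3

Final answer: 10·t^3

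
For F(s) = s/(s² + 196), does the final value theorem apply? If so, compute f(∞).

The final value theorem requires all poles of sF(s) in the left half-plane. sF(s) = s²/(s² + 196) has poles at s = ±14i (imaginary axis). Theorem does NOT apply (oscillatory system).

Final answer: Not applicable (oscillatory)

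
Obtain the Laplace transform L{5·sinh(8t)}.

L{sinh(ωt)} = ω/(s² - ω²), so L{sinh(8t)} = 8/(s² - 64). Then L{5·sinh(8t)} = 5·8/(s² - 64) = 40/(s² - 64)

Final answer: 40/(s² - 64)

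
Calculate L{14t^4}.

L{t^n} = n!/s^(n+1). So L{14t^4} = 14·4!/s^5 = 336/s^5

Final answer: 336/s^5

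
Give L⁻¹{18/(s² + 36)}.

This is the form c·a/(s² + a²) with a = 6, c = 3. L⁻¹ = 3·sin(6t)

Final answer: 3·sin(6t)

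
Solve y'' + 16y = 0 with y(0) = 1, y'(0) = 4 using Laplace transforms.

L{y''} + 16L{y} = 0. s²Y - s - 4 + 16Y = 0. Y(s² + 16) = s + 4. Y = (s + 4)/(s² + 16). Inverting: y(t) = cos(4t) + sin(4t)

Final answer: y(t) = cos(4t) + sin(4t)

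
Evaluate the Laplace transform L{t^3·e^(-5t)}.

L{t^n·e^(at)} = n!/(s-a)^(n+1), so L{t^3·e^(-5t)} = 6/(s+5)^4

Final answer: 6/(s+5)^4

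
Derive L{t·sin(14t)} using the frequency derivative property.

L{sin(14t)} = 14/(s² + 196). By L{t·f(t)} = -F'(s): -d/ds[14/(s² + 196)] = -(14)·(-2s)/(s² + 196)² = 28s/(s² + 196)²

Final answer: 28s/(s² + 196)²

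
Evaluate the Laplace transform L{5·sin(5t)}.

L{sin(ωt)} = ω/(s² + ω²), so L{sin(5t)} = 5/(s² + 25). Then L{5·sin(5t)} = 5·5/(s² + 25) = 25/(s² + 25)

Final answer: 25/(s² + 25)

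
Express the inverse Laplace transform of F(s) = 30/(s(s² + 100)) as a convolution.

30/(s(s² + 100)) = (1/s)·(30/(s² + 100)) = L{1}·L{3·sin(10t)}. So f(t) = 1*(3·sin(10t)) = ∫₀ᵗ 3·sin(10τ) dτ

Final answer: ∫₀ᵗ 3·sin(10τ) dτ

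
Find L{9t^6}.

L{t^n} = n!/s^(n+1). So L{9t^6} = 9·6!/s^7 = 6480/s^7

Final answer: 6480/s^7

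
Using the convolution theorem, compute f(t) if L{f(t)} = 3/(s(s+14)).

3/(s(s+14)) = (3/s)·(1/(s+14)) = L{3}·L{e^(-14t)}. By convolution, f(t) = 3*e^(-14t) = ∫₀ᵗ 3·e^(-14τ) dτ = 3·(1 - e^(-14t))/14

Final answer: 3·(1 - e^(-14t))/14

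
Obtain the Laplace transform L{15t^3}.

L{15t^3} = 15 · L{t^3} = 15 · 6/s^4 = 90/s^4

Final answer: 90/s^4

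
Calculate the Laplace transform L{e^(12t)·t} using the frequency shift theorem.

L{e^(at)·t^n} = n!/(s-a)^(n+1), so L{e^(12t)·t} = 1/(s-12)^2

Final answer: 1/(s-12)^2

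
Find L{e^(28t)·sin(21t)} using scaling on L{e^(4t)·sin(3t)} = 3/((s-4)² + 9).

Scaling with a=7: L{e^(28t)·sin(21t)} = (1/7) · 3/((s/7-4)² + 9). Simplifying: 21/((s-28)² + 441)

Final answer: 21/((s-28)² + 441)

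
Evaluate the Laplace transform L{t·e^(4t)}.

L{t^n·e^(at)} = n!/(s-a)^(n+1), so L{t·e^(4t)} = 1/(s-4)^2

Final answer: 1/(s-4)^2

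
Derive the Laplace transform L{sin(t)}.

L{sin(ωt)} = ω/(s² + ω²), so L{sin(t)} = 1/(s² + 1)

Final answer: 1/(s² + 1)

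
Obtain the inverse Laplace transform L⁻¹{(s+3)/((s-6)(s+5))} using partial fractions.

Using partial fractions, f(t) = (9e^(6t) + 2e^(-5t))/11

Final answer: (9e^(6t) + 2e^(-5t))/11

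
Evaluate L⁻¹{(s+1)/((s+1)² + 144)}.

Using frequency shift: L⁻¹{(s-a)/((s-a)² + b²)} = e^(at)cos(bt). Here a=-1, b=12

Final answer: e^(-t)·cos(12t)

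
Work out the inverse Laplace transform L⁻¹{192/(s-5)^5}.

L⁻¹{n!/(s-a)^(n+1)} = t^n·e^(at) with n=4, a=5. So L⁻¹{24/(s-5)^5} = t^4·e^(5t), and L⁻¹{192/(s-5)^5} = (192/24)·t^4·e^(5t) = 8·t^4·e^(5t)

Final answer: 8·t^4·e^(5t)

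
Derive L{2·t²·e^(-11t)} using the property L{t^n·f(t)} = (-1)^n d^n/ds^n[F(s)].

L{e^(-11t)} = 1/(s+11). d/ds[1/(s+11)] = -1/(s+11)². d²/ds²[1/(s+11)] = 2/(s+11)³. So L{t²·e^(-11t)} = (-1)² · 2/(s+11)³ = 2/(s+11)³. Then L{2·t²·e^(-11t)} = 2·2/(s+11)³ = 4/(s+11)³

Final answer: 4/(s+11)³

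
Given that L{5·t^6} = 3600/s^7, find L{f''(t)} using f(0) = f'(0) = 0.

L{f''(t)} = s²F(s) - sf(0) - f'(0) = s²·3600/s^7 - 0 - 0 = 3600/s^5

Final answer: 3600/s^5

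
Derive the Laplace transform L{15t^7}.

L{15t^7} = 15 · L{t^7} = 15 · 5040/s^8 = 75600/s^8

Final answer: 75600/s^8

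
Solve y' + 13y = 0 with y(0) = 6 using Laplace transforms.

L{y'} + 13L{y} = 0. sY - 6 + 13Y = 0. Y(s+13) = 6. Y = 6/(s+13)

Final answer: y(t) = 6e^(-13t)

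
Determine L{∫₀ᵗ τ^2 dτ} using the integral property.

L{∫₀ᵗ f(τ)dτ} = F(s)/s with f(t) = t^2. F(s) = 2/s^3, so L{∫₀ᵗ τ^2 dτ} = (2/s^3)/s = 2/s^4. (Check: ∫₀ᵗ τ^2 dτ = t^3/3.)

Final answer: 2/s^4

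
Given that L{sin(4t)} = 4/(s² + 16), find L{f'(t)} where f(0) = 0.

L{f'(t)} = s·F(s) - f(0) = s·4/(s² + 16) - 0 = 4s/(s² + 16)

Final answer: 4s/(s² + 16)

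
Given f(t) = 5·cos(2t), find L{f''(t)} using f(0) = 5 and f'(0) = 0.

F(s) = 5s/(s² + 4). L{f''(t)} = s²F(s) - sf(0) - f'(0) = 5s³/(s² + 4) - 5s = (5s³ - 5s(s² + 4))/(s² + 4) = -20s/(s² + 4)

Final answer: -20s/(s² + 4)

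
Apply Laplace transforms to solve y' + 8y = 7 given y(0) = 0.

sY + 8Y = 7/s. Y = 7/(s(s+8)). Partial fractions: Y = 7/8/s - 7/8/(s+8)

Final answer: y(t) = 7/8(1 - e^(-8t))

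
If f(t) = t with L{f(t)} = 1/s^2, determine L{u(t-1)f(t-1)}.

Time shift theorem: L{u(t-a)f(t-a)} = e^(-as)F(s). Here a=1, F(s) = 1/s^2, so L{u(t-1)f(t-1)} = e^(-s)·1/s^2

Final answer: e^(-s)·1/s^2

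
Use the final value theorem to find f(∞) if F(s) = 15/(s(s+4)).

f(∞) = lim_{s→0} s·15/(s(s+4)) = lim_{s→0} 15/(s+4) = 15/4 = 15/4

Final answer: 15/4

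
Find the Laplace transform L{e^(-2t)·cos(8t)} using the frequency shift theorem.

Frequency shift: L{e^(at)f(t)} = F(s-a). L{e^(-2t)·cos(8t)} = (s+2)/((s+2)² + 64)

Final answer: (s+2)/((s+2)² + 64)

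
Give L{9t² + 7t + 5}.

L{9t² + 7t + 5} = 9·2/s³ + 7/s² + 5/s = 18/s³ + 7/s² + 5/s

Final answer: 18/s³ + 7/s² + 5/s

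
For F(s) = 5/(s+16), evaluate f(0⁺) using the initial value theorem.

f(0⁺) = lim_{s→∞} s·5/(s+16) = lim_{s→∞} 5s/(s+16) = 5

Final answer: 5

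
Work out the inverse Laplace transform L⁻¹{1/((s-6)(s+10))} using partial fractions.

Decompose: A/(s-6) + B/(s+10). A = 1/16, B = -1/16. f(t) = (e^(6t) - e^(-10t))/16

Final answer: (e^(6t) - e^(-10t))/16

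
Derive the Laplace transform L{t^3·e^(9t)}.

L{t^n·e^(at)} = n!/(s-a)^(n+1), so L{t^3·e^(9t)} = 6/(s-9)^4

Final answer: 6/(s-9)^4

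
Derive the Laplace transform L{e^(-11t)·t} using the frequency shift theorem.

L{e^(at)·t^n} = n!/(s-a)^(n+1), so L{e^(-11t)·t} = 1/(s+11)^2

Final answer: 1/(s+11)^2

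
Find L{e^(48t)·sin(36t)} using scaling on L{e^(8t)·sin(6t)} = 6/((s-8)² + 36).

Scaling with a=6: L{e^(48t)·sin(36t)} = (1/6) · 6/((s/6-8)² + 36). Simplifying: 36/((s-48)² + 1296)

Final answer: 36/((s-48)² + 1296)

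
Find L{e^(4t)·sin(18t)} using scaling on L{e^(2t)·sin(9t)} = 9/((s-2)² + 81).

Scaling with a=2: L{e^(4t)·sin(18t)} = (1/2) · 9/((s/2-2)² + 81). Simplifying: 18/((s-4)² + 324)

Final answer: 18/((s-4)² + 324)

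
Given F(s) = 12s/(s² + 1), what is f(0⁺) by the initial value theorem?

f(0⁺) = lim_{s→∞} s·12s/(s² + 1) = lim_{s→∞} 12s²/(s² + 1) = 12

Final answer: 12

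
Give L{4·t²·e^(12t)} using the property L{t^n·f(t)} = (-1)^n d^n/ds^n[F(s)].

L{e^(12t)} = 1/(s-12). d/ds[1/(s-12)] = -1/(s-12)². d²/ds²[1/(s-12)] = 2/(s-12)³. So L{t²·e^(12t)} = (-1)² · 2/(s-12)³ = 2/(s-12)³. Then L{4·t²·e^(12t)} = 4·2/(s-12)³ = 8/(s-12)³

Final answer: 8/(s-12)³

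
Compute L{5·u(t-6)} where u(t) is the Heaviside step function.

L{u(t-a)} = e^(-as)/s. Here a=6, so L{u(t-6)} = e^(-6s)/s, and L{5·u(t-6)} = 5·e^(-6s)/s

Final answer: 5·e^(-6s)/s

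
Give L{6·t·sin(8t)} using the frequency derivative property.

L{sin(8t)} = 8/(s² + 64). By L{t·f(t)} = -F'(s): -d/ds[8/(s² + 64)] = -(8)·(-2s)/(s² + 64)² = 16s/(s² + 64)². Then L{6·t·sin(8t)} = 6·16s/(s² + 64)² = 96s/(s² + 64)²

Final answer: 96s/(s² + 64)²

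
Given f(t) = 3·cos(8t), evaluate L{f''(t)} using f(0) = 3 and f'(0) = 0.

F(s) = 3s/(s² + 64). L{f''(t)} = s²F(s) - sf(0) - f'(0) = 3s³/(s² + 64) - 3s = (3s³ - 3s(s² + 64))/(s² + 64) = -192s/(s² + 64)

Final answer: -192s/(s² + 64)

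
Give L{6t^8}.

L{t^n} = n!/s^(n+1). So L{6t^8} = 6·8!/s^9 = 241920/s^9

Final answer: 241920/s^9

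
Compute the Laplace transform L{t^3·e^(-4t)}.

L{t^n·e^(at)} = n!/(s-a)^(n+1), so L{t^3·e^(-4t)} = 6/(s+4)^4

Final answer: 6/(s+4)^4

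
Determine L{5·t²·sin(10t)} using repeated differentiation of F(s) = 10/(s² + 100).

F(s) = 10/(s² + 100). F'(s) = -20s/(s² + 100)². F''(s) = -20(100 - 3s²)/(s² + 100)³ = (60s² - 2000)/(s² + 100)³. So L{t²·sin(10t)} = (-1)² F''(s) = (60s² - 2000)/(s² + 100)³. Then L{5·t²·sin(10t)} = 5·(60s² - 2000)/(s² + 100)³ = (300s² - 10000)/(s² + 100)³

Final answer: (300s² - 10000)/(s² + 100)³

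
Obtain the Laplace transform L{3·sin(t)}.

L{sin(ωt)} = ω/(s² + ω²), so L{sin(t)} = 1/(s² + 1). Then L{3·sin(t)} = 3·1/(s² + 1) = 3/(s² + 1)

Final answer: 3/(s² + 1)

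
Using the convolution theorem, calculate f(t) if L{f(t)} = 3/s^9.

3/s^9 = (3/s)·(1/s^8) = L{3}·L{t^7/5040}. By convolution, f(t) = 3*t^7/5040 = ∫₀ᵗ 3·τ^7/5040 dτ = 3·t^8/40320

Final answer: 3·t^8/40320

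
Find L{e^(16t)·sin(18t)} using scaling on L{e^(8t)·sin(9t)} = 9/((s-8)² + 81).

Scaling with a=2: L{e^(16t)·sin(18t)} = (1/2) · 9/((s/2-8)² + 81). Simplifying: 18/((s-16)² + 324)

Final answer: 18/((s-16)² + 324)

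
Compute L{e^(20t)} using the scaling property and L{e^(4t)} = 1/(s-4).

Using L{f(at)} = (1/a)F(s/a) with a=5 and f(t) = e^(4t): L{e^(20t)} = (1/5) · 1/((s/5)-4) = (1/5) · 5/(s-20) = 1/(s-20)

Final answer: 1/(s-20)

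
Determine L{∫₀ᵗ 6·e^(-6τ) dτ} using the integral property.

L{∫₀ᵗ f(τ)dτ} = F(s)/s with F(s) = 6/(s+6), so L{∫₀ᵗ 6·e^(-6τ) dτ} = 6/(s(s+6))

Final answer: 6/(s(s+6))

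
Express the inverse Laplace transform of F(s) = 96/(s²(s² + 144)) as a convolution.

96/(s²(s² + 144)) = (1/s²)·(96/(s² + 144)) = L{t}·L{8·sin(12t)}. So f(t) = t*(8·sin(12t)) = ∫₀ᵗ 8τ·sin(12(t-τ)) dτ

Final answer: ∫₀ᵗ 8τ·sin(12(t-τ)) dτ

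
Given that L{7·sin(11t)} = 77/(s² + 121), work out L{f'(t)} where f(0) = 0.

L{f'(t)} = s·F(s) - f(0) = s·77/(s² + 121) - 0 = 77s/(s² + 121)

Final answer: 77s/(s² + 121)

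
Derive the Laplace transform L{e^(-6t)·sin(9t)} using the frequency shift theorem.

Frequency shift: L{e^(at)f(t)} = F(s-a). L{e^(-6t)·sin(9t)} = 9/((s+6)² + 81)

Final answer: 9/((s+6)² + 81)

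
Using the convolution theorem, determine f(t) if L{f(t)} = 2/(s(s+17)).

2/(s(s+17)) = (2/s)·(1/(s+17)) = L{2}·L{e^(-17t)}. By convolution, f(t) = 2*e^(-17t) = ∫₀ᵗ 2·e^(-17τ) dτ = 2·(1 - e^(-17t))/17

Final answer: 2·(1 - e^(-17t))/17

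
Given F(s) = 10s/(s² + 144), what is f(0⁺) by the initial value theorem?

f(0⁺) = lim_{s→∞} s·10s/(s² + 144) = lim_{s→∞} 10s²/(s² + 144) = 10

Final answer: 10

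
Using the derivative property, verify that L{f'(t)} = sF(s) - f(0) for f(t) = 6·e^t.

f'(t) = 6e^t. Direct: L{f'(t)} = 6/(s-1). Property: s·6/(s-1) - 6 = (6s - 6(s-1))/(s-1) = 6/(s-1). ✓

Final answer: 6/(s-1)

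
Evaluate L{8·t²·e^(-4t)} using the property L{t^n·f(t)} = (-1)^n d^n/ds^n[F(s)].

L{e^(-4t)} = 1/(s+4). d/ds[1/(s+4)] = -1/(s+4)². d²/ds²[1/(s+4)] = 2/(s+4)³. So L{t²·e^(-4t)} = (-1)² · 2/(s+4)³ = 2/(s+4)³. Then L{8·t²·e^(-4t)} = 8·2/(s+4)³ = 16/(s+4)³

Final answer: 16/(s+4)³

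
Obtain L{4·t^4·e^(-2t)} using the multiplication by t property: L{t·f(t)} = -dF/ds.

Using L{t^n·e^(at)} = n!/(s-a)^(n+1), L{t^4·e^(-2t)} = 24/(s+2)^5, so L{4·t^4·e^(-2t)} = 4·24/(s+2)^5 = 96/(s+2)^5

Final answer: 96/(s+2)^5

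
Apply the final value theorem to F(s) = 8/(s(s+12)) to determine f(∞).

f(∞) = lim_{s→0} s·8/(s(s+12)) = lim_{s→0} 8/(s+12) = 8/12 = 2/3

Final answer: 2/3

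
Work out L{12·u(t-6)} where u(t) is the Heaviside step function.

L{u(t-a)} = e^(-as)/s. Here a=6, so L{u(t-6)} = e^(-6s)/s, and L{12·u(t-6)} = 12·e^(-6s)/s

Final answer: 12·e^(-6s)/s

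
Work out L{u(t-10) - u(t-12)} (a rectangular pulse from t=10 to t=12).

L{u(t-a)} = e^(-as)/s. L{u(t-10) - u(t-12)} = (e^(-10s) - e^(-12s))/s

Final answer: (e^(-10s) - e^(-12s))/s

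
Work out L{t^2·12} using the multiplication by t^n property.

L{12} = 12/s. d^1/ds^1[1/s] = -1/s². d^2/ds^2[1/s] = 2/s^3. So L{t^2} = (-1)^{2}·2/s^3 = 2/s^3. Then L{t^2·12} = 12·2/s^3 = 24/s^3

Final answer: 24/s^3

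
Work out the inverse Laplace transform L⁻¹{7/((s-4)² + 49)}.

Using frequency shift, L⁻¹{7/((s-4)² + 49)} = e^(4t)·sin(7t)

Final answer: e^(4t)·sin(7t)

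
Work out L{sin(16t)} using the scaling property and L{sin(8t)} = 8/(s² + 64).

Using L{f(at)} = (1/a)F(s/a) with a=2: L{sin(16t)} = (1/2) · 8/((s/2)² + 64) = (1/2) · 8·4/(s² + 256) = 16/(s² + 256)

Final answer: 16/(s² + 256)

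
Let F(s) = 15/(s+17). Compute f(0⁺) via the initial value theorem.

f(0⁺) = lim_{s→∞} s·15/(s+17) = lim_{s→∞} 15s/(s+17) = 15

Final answer: 15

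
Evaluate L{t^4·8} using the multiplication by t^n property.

L{8} = 8/s. d^1/ds^1[1/s] = -1/s². d^2/ds^2[1/s] = 2/s^3. d^3/ds^3[1/s] = -6/s^4. d^4/ds^4[1/s] = 24/s^5. So L{t^4} = (-1)^{4}·24/s^5 = 24/s^5. Then L{t^4·8} = 8·24/s^5 = 192/s^5

Final answer: 192/s^5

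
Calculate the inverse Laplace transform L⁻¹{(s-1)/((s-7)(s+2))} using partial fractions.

Using partial fractions, f(t) = (6e^(7t) + 3e^(-2t))/9

Final answer: (6e^(7t) + 3e^(-2t))/9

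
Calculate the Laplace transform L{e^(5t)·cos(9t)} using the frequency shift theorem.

Frequency shift: L{e^(at)f(t)} = F(s-a). L{e^(5t)·cos(9t)} = (s-5)/((s-5)² + 81)

Final answer: (s-5)/((s-5)² + 81)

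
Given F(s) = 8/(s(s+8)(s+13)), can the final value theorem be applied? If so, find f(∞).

Poles of sF(s) = 8/((s+8)(s+13)) are at s = -8 and s = -13, both in the left half-plane. Theorem applies. f(∞) = lim_{s→0} sF(s) = 8/(8·13) = 1/13

Final answer: 1/13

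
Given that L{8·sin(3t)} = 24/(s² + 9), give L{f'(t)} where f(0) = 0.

L{f'(t)} = s·F(s) - f(0) = s·24/(s² + 9) - 0 = 24s/(s² + 9)

Final answer: 24s/(s² + 9)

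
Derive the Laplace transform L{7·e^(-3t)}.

L{e^(at)} = 1/(s-a), so L{e^(-3t)} = 1/(s+3). Then L{7·e^(-3t)} = 7/(s+3)

Final answer: 7/(s+3)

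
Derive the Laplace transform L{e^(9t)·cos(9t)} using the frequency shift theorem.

Frequency shift: L{e^(at)f(t)} = F(s-a). L{e^(9t)·cos(9t)} = (s-9)/((s-9)² + 81)

Final answer: (s-9)/((s-9)² + 81)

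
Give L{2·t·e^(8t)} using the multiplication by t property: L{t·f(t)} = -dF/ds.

Using L{t^n·e^(at)} = n!/(s-a)^(n+1), L{t·e^(8t)} = 1/(s-8)^2, so L{2·t·e^(8t)} = 2·1/(s-8)^2 = 2/(s-8)^2

Final answer: 2/(s-8)^2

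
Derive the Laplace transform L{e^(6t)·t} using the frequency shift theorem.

L{e^(at)·t^n} = n!/(s-a)^(n+1), so L{e^(6t)·t} = 1/(s-6)^2

Final answer: 1/(s-6)^2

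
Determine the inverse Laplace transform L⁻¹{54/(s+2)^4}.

L⁻¹{n!/(s-a)^(n+1)} = t^n·e^(at) with n=3, a=-2. So L⁻¹{6/(s+2)^4} = t^3·e^(-2t), and L⁻¹{54/(s+2)^4} = (54/6)·t^3·e^(-2t) = 9·t^3·e^(-2t)

Final answer: 9·t^3·e^(-2t)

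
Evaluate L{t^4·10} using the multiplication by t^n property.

L{10} = 10/s. d^1/ds^1[1/s] = -1/s². d^2/ds^2[1/s] = 2/s^3. d^3/ds^3[1/s] = -6/s^4. d^4/ds^4[1/s] = 24/s^5. So L{t^4} = (-1)^{4}·24/s^5 = 24/s^5. Then L{t^4·10} = 10·24/s^5 = 240/s^5

Final answer: 240/s^5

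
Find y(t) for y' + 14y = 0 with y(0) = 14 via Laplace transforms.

L{y'} + 14L{y} = 0. sY - 14 + 14Y = 0. Y(s+14) = 14. Y = 14/(s+14)

Final answer: y(t) = 14e^(-14t)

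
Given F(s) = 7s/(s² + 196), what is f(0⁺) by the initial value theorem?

f(0⁺) = lim_{s→∞} s·7s/(s² + 196) = lim_{s→∞} 7s²/(s² + 196) = 7

Final answer: 7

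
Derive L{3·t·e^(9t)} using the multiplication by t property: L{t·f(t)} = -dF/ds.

Using L{t^n·e^(at)} = n!/(s-a)^(n+1), L{t·e^(9t)} = 1/(s-9)^2, so L{3·t·e^(9t)} = 3·1/(s-9)^2 = 3/(s-9)^2

Final answer: 3/(s-9)^2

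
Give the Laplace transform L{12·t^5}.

L{t^n} = n!/s^(n+1), so L{t^5} = 120/s^6. Then L{12·t^5} = 12·120/s^6 = 1440/s^6

Final answer: 1440/s^6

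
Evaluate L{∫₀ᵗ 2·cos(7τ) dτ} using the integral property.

L{∫₀ᵗ f(τ)dτ} = F(s)/s with F(s) = 2s/(s² + 49), so the result is (2s/(s² + 49))/s = 2/(s² + 49)

Final answer: 2/(s² + 49)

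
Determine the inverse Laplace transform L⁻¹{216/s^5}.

L⁻¹{n!/s^(n+1)} = t^n with n=4. So L⁻¹{24/s^5} = t^4, and L⁻¹{216/s^5} = (216/24)·t^4 = 9·t^4

Final answer: 9·t^4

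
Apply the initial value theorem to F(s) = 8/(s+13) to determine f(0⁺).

f(0⁺) = lim_{s→∞} s·8/(s+13) = lim_{s→∞} 8s/(s+13) = 8

Final answer: 8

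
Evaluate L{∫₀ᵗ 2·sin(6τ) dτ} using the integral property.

L{∫₀ᵗ f(τ)dτ} = F(s)/s with F(s) = 12/(s² + 36), so the result is (12/(s² + 36))/s = 12/(s(s² + 36))

Final answer: 12/(s(s² + 36))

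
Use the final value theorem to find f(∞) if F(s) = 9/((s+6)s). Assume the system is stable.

f(∞) = lim_{s→0} sF(s) = lim_{s→0} 9/(s+6) = 3/2

Final answer: 3/2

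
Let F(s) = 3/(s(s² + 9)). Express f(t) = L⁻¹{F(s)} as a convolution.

3/(s(s² + 9)) = (1/s)·(3/(s² + 9)) = L{1}·L{sin(3t)}. So f(t) = 1*(sin(3t)) = ∫₀ᵗ sin(3τ) dτ

Final answer: ∫₀ᵗ sin(3τ) dτ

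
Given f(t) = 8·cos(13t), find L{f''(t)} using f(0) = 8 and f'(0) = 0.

F(s) = 8s/(s² + 169). L{f''(t)} = s²F(s) - sf(0) - f'(0) = 8s³/(s² + 169) - 8s = (8s³ - 8s(s² + 169))/(s² + 169) = -1352s/(s² + 169)

Final answer: -1352s/(s² + 169)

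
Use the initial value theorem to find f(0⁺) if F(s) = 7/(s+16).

f(0⁺) = lim_{s→∞} s·7/(s+16) = lim_{s→∞} 7s/(s+16) = 7

Final answer: 7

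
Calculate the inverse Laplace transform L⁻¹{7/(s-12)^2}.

L⁻¹{n!/(s-a)^(n+1)} = t^n·e^(at) with n=1, a=12. So L⁻¹{1/(s-12)^2} = t·e^(12t), and L⁻¹{7/(s-12)^2} = (7/1)·t·e^(12t) = 7·t·e^(12t)

Final answer: 7·t·e^(12t)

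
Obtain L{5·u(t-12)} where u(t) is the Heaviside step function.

L{u(t-a)} = e^(-as)/s. Here a=12, so L{u(t-12)} = e^(-12s)/s, and L{5·u(t-12)} = 5·e^(-12s)/s

Final answer: 5·e^(-12s)/s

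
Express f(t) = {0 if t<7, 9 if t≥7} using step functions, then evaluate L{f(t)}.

f(t) = 9·u(t-7). L{u(t-7)} = e^(-7s)/s, so L{f(t)} = 9·e^(-7s)/s

Final answer: 9·e^(-7s)/s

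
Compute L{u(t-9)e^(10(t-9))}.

u(t-a)f(t-a) with f(t)=e^(10t). L{e^(10t)} = 1/(s-10). By time shift: e^(-9s)/(s-10)

Final answer: e^(-9s)/(s-10)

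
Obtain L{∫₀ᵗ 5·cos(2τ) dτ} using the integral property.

L{∫₀ᵗ f(τ)dτ} = F(s)/s with F(s) = 5s/(s² + 4), so the result is (5s/(s² + 4))/s = 5/(s² + 4)

Final answer: 5/(s² + 4)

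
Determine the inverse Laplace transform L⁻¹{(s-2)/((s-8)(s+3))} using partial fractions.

Using partial fractions, f(t) = (6e^(8t) + 5e^(-3t))/11

Final answer: (6e^(8t) + 5e^(-3t))/11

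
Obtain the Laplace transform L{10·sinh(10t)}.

L{sinh(ωt)} = ω/(s² - ω²), so L{sinh(10t)} = 10/(s² - 100). Then L{10·sinh(10t)} = 10·10/(s² - 100) = 100/(s² - 100)

Final answer: 100/(s² - 100)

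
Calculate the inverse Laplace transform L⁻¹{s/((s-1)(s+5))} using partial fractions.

Using partial fractions, f(t) = (e^t + 5e^(-5t))/6

Final answer: (e^t + 5e^(-5t))/6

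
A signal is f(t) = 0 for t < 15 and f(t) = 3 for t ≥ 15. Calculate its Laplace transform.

f(t) = 3·u(t-15). L{u(t-15)} = e^(-15s)/s, so L{f(t)} = 3·e^(-15s)/s

Final answer: 3·e^(-15s)/s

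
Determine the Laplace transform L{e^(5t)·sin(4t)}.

L{e^(at)·sin(ωt)} = ω/((s-a)² + ω²), so L{e^(5t)·sin(4t)} = 4/((s-5)² + 16)

Final answer: 4/((s-5)² + 16)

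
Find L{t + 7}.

L{t + 7} = L{t} + 7·L{1} = 1/s² + 7/s

Final answer: 1/s² + 7/s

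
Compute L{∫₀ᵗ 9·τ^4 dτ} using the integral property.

L{∫₀ᵗ f(τ)dτ} = F(s)/s with f(t) = 9t^4. F(s) = 216/s^5, so L{∫₀ᵗ 9·τ^4 dτ} = (216/s^5)/s = 216/s^6. (Check: ∫₀ᵗ 9·τ^4 dτ = 9t^5/5.)

Final answer: 216/s^6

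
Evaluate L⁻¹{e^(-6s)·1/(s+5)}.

L⁻¹{1/(s+5)} = e^(-5t). By the time shift theorem, L⁻¹{e^(-as)F(s)} = u(t-a)f(t-a) with a=6, so L⁻¹{e^(-6s)·1/(s+5)} = u(t-6)·e^(-5(t-6))

Final answer: u(t-6)·e^(-5(t-6))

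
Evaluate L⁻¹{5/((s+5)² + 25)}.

Form: b/((s-a)² + b²) → e^(at)sin(bt). With a=-5, b=5

Final answer: e^(-5t)·sin(5t)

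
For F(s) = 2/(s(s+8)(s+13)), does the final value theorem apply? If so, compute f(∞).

Poles of sF(s) = 2/((s+8)(s+13)) are at s = -8 and s = -13, both in the left half-plane. Theorem applies. f(∞) = lim_{s→0} sF(s) = 2/(8·13) = 1/52

Final answer: 1/52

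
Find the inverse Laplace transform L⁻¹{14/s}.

L⁻¹{c/s} = c, so L⁻¹{14/s} = 14

Final answer: 14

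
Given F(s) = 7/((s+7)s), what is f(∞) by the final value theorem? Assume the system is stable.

f(∞) = lim_{s→0} sF(s) = lim_{s→0} 7/(s+7) = 1

Final answer: 1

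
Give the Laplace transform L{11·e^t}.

L{e^(at)} = 1/(s-a), so L{e^t} = 1/(s-1). Then L{11·e^t} = 11/(s-1)

Final answer: 11/(s-1)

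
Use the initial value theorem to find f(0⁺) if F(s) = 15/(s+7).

f(0⁺) = lim_{s→∞} s·15/(s+7) = lim_{s→∞} 15s/(s+7) = 15

Final answer: 15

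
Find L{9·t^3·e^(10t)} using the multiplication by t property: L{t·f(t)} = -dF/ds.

Using L{t^n·e^(at)} = n!/(s-a)^(n+1), L{t^3·e^(10t)} = 6/(s-10)^4, so L{9·t^3·e^(10t)} = 9·6/(s-10)^4 = 54/(s-10)^4

Final answer: 54/(s-10)^4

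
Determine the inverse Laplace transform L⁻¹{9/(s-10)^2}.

L⁻¹{n!/(s-a)^(n+1)} = t^n·e^(at) with n=1, a=10. So L⁻¹{1/(s-10)^2} = t·e^(10t), and L⁻¹{9/(s-10)^2} = (9/1)·t·e^(10t) = 9·t·e^(10t)

Final answer: 9·t·e^(10t)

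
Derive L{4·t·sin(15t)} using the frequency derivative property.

L{sin(15t)} = 15/(s² + 225). By L{t·f(t)} = -F'(s): -d/ds[15/(s² + 225)] = -(15)·(-2s)/(s² + 225)² = 30s/(s² + 225)². Then L{4·t·sin(15t)} = 4·30s/(s² + 225)² = 120s/(s² + 225)²

Final answer: 120s/(s² + 225)²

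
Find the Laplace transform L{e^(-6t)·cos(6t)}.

L{e^(at)·cos(ωt)} = (s-a)/((s-a)² + ω²), so L{e^(-6t)·cos(6t)} = (s+6)/((s+6)² + 36)

Final answer: (s+6)/((s+6)² + 36)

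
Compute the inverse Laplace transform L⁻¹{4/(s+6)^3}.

L⁻¹{n!/(s-a)^(n+1)} = t^n·e^(at) with n=2, a=-6. So L⁻¹{2/(s+6)^3} = t^2·e^(-6t), and L⁻¹{4/(s+6)^3} = (4/2)·t^2·e^(-6t) = 2·t^2·e^(-6t)

Final answer: 2·t^2·e^(-6t)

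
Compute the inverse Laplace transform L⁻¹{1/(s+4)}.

L⁻¹{1/(s-a)} = e^(at), so L⁻¹{1/(s+4)} = e^(-4t)

Final answer: e^(-4t)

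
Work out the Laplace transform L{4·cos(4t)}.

L{cos(ωt)} = s/(s² + ω²), so L{cos(4t)} = s/(s² + 16). Then L{4·cos(4t)} = 4·s/(s² + 16) = 4s/(s² + 16)

Final answer: 4s/(s² + 16)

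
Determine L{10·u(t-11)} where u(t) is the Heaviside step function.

L{u(t-a)} = e^(-as)/s. Here a=11, so L{u(t-11)} = e^(-11s)/s, and L{10·u(t-11)} = 10·e^(-11s)/s

Final answer: 10·e^(-11s)/s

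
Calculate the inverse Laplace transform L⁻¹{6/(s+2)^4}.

L⁻¹{n!/(s-a)^(n+1)} = t^n·e^(at), so L⁻¹{6/(s+2)^4} = t^3·e^(-2t)

Final answer: t^3·e^(-2t)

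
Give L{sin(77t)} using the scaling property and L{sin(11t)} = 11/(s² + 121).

Using L{f(at)} = (1/a)F(s/a) with a=7: L{sin(77t)} = (1/7) · 11/((s/7)² + 121) = (1/7) · 11·49/(s² + 5929) = 77/(s² + 5929)

Final answer: 77/(s² + 5929)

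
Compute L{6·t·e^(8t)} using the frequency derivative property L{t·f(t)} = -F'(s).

L{e^(8t)} = 1/(s-8). By frequency derivative: L{t·e^(8t)} = -d/ds[1/(s-8)] = -(-1)/(s-8)² = 1/(s-8)². Then L{6·t·e^(8t)} = 6·1/(s-8)² = 6/(s-8)²

Final answer: 6/(s-8)²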